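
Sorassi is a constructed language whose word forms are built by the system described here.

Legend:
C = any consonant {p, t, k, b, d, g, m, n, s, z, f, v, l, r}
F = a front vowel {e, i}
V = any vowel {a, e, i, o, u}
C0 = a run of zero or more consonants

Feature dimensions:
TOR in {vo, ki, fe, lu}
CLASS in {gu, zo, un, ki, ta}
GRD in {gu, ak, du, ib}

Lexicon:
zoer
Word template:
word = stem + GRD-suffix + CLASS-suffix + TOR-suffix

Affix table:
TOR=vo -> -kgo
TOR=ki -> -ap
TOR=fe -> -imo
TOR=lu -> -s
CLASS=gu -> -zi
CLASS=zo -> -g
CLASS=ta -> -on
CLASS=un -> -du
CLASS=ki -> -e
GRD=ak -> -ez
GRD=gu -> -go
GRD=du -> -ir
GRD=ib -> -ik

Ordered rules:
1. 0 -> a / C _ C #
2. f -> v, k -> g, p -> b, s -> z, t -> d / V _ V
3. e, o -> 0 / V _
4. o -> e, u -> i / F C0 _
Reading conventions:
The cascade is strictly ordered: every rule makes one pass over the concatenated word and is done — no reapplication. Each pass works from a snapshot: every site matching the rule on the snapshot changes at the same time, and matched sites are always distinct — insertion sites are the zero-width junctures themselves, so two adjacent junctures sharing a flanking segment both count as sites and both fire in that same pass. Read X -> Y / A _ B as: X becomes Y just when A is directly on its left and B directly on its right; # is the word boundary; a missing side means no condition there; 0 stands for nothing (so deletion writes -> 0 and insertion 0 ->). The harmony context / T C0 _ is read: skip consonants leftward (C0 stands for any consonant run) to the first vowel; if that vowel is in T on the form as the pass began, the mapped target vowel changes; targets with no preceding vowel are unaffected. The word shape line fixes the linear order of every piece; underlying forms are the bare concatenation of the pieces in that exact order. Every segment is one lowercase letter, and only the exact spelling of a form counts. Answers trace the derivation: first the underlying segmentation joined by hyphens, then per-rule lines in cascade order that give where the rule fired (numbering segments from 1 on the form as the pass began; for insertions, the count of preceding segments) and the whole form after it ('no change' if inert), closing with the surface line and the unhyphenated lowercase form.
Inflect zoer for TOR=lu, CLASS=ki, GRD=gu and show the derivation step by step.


underlying: zoer-go-e-s
1. 0 -> a / C _ C #: no change
2. f -> v, k -> g, p -> b, s -> z, t -> d / V _ V: no change
3. e, o -> 0 / V _: fires at position(s) 3, 7: zorgos
4. o -> e, u -> i / F C0 _: no change
surface: zorgos


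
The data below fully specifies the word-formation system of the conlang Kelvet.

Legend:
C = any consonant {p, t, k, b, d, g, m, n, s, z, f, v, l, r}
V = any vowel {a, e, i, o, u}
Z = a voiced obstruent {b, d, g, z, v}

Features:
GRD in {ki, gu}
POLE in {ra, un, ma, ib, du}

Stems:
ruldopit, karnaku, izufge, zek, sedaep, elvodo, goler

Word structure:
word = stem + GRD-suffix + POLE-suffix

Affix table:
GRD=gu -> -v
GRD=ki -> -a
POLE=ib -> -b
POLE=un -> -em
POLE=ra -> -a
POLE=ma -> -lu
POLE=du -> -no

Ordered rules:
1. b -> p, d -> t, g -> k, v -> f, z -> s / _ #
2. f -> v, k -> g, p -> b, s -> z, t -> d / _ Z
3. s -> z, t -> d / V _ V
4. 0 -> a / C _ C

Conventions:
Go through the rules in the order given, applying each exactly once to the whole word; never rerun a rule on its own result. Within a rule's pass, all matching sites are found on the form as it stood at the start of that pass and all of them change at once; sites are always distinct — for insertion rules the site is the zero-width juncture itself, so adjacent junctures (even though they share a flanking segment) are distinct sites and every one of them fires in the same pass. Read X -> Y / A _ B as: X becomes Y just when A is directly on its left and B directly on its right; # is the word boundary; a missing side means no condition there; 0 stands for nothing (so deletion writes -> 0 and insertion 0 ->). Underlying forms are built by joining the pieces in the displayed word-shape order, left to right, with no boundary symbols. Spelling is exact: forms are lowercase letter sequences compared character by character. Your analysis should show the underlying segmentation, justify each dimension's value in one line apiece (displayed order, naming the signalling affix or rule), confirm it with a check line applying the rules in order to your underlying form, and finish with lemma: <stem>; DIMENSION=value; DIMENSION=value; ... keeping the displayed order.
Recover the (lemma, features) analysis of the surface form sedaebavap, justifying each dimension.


underlying: sedaep-v-b
GRD=gu - signalled by the affix -v
POLE=ib - signalled by the affix -b
check: sedaepvb -> sedaepvp -> sedaebvp -> sedaebvp -> sedaebavap
lemma: sedaep; GRD=gu; POLE=ib


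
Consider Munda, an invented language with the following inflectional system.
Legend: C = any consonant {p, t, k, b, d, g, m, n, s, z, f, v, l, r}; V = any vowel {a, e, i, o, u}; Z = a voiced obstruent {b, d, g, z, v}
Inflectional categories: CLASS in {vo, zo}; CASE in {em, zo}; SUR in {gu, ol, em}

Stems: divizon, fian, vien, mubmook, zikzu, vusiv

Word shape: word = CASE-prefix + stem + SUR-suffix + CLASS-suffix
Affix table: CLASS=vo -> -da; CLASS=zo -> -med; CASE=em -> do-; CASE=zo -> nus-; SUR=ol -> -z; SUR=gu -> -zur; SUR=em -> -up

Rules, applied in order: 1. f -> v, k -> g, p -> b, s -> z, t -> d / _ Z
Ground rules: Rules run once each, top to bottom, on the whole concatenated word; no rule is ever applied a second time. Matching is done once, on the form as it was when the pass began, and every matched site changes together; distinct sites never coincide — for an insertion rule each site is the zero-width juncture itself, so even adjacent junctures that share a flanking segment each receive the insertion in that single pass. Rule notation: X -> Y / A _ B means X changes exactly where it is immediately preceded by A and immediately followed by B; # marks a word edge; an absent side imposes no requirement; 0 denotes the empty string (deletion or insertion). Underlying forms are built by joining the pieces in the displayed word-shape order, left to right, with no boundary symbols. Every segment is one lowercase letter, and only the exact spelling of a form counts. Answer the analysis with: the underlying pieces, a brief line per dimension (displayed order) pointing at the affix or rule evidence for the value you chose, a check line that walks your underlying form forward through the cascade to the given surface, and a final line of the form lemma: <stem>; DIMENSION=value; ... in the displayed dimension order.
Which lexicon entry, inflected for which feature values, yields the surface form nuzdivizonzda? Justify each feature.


underlying: nus-divizon-z-da
CLASS=vo - signalled by the affix -da
CASE=zo - signalled by the affix nus-
SUR=ol - signalled by the affix -z
check: nusdivizonzda -> nuzdivizonzda
lemma: divizon; CLASS=vo; CASE=zo; SUR=ol


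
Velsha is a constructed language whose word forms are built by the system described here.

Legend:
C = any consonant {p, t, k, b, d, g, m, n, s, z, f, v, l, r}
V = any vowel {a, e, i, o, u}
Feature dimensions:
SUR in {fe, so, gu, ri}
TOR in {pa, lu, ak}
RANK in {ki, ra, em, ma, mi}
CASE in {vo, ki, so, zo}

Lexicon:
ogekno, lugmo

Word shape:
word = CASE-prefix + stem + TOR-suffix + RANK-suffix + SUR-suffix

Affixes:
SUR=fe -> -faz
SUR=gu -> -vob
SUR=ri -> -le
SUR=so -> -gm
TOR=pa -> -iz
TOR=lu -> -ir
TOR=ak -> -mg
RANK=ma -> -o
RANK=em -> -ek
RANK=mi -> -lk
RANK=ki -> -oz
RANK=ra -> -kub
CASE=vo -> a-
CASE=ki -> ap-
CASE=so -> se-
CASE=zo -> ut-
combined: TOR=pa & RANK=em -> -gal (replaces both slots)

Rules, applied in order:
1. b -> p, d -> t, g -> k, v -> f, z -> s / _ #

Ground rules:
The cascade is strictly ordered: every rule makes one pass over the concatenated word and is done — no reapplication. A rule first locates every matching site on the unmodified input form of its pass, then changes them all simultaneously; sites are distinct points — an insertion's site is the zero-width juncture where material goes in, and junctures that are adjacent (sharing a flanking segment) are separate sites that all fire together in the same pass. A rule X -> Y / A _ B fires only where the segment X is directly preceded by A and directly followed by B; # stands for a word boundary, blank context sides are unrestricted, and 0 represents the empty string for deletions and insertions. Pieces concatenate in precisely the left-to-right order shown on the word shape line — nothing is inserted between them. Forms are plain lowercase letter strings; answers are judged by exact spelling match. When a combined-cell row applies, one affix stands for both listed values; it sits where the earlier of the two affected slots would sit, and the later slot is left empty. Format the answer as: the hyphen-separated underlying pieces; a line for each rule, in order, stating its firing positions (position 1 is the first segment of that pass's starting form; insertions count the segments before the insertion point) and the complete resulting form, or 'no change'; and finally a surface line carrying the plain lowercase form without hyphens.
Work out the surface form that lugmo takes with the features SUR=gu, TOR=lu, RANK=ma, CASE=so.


underlying: se-lugmo-ir-o-vob
1. b -> p, d -> t, g -> k, v -> f, z -> s / _ #: fires at position(s) 13: selugmoirovop
surface: selugmoirovop


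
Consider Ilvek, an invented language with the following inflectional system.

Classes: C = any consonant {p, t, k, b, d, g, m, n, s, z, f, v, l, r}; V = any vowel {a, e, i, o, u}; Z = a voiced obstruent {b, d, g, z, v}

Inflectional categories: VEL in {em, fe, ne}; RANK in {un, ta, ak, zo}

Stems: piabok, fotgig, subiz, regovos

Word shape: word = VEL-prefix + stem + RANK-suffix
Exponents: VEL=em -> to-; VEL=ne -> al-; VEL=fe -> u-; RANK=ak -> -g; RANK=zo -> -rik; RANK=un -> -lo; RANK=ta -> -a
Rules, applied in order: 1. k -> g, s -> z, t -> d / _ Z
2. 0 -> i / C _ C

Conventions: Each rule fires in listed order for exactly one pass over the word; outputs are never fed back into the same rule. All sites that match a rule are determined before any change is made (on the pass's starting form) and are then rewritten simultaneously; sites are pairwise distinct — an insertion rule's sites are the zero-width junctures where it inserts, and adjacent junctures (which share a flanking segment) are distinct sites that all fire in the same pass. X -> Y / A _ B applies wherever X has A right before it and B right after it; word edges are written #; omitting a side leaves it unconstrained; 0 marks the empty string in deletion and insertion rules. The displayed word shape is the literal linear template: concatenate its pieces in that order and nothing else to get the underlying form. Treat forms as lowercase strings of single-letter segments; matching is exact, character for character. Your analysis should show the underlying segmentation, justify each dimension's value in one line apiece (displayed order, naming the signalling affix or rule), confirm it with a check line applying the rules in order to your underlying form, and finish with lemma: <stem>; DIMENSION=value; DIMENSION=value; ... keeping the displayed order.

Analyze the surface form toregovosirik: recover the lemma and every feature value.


underlying: to-regovos-rik
VEL=em - signalled by the affix to-
RANK=zo - signalled by the affix -rik
check: toregovosrik -> toregovosrik -> toregovosirik
lemma: regovos; VEL=em; RANK=zo


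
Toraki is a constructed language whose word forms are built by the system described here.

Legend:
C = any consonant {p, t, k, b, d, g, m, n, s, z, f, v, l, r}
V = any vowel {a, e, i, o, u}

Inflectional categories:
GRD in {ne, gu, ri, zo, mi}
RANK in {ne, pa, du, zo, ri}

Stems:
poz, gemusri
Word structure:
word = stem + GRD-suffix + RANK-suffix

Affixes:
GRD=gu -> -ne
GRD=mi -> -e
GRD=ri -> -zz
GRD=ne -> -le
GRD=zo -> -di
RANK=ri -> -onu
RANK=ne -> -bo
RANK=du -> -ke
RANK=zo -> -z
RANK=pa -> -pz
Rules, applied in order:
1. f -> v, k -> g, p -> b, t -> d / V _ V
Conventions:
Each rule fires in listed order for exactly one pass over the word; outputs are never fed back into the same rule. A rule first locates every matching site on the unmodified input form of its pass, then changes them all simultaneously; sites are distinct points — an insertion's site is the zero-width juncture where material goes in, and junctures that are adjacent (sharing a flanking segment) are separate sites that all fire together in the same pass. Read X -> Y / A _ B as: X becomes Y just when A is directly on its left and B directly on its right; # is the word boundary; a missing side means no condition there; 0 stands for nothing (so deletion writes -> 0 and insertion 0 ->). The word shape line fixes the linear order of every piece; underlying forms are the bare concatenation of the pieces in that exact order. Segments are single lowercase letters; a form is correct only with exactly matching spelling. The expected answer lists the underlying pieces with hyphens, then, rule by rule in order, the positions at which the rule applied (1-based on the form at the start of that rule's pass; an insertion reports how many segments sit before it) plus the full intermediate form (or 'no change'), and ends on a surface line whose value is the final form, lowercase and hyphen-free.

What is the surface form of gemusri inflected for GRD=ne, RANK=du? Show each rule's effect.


underlying: gemusri-le-ke
1. f -> v, k -> g, p -> b, t -> d / V _ V: fires at position(s) 10: gemusrilege
surface: gemusrilege


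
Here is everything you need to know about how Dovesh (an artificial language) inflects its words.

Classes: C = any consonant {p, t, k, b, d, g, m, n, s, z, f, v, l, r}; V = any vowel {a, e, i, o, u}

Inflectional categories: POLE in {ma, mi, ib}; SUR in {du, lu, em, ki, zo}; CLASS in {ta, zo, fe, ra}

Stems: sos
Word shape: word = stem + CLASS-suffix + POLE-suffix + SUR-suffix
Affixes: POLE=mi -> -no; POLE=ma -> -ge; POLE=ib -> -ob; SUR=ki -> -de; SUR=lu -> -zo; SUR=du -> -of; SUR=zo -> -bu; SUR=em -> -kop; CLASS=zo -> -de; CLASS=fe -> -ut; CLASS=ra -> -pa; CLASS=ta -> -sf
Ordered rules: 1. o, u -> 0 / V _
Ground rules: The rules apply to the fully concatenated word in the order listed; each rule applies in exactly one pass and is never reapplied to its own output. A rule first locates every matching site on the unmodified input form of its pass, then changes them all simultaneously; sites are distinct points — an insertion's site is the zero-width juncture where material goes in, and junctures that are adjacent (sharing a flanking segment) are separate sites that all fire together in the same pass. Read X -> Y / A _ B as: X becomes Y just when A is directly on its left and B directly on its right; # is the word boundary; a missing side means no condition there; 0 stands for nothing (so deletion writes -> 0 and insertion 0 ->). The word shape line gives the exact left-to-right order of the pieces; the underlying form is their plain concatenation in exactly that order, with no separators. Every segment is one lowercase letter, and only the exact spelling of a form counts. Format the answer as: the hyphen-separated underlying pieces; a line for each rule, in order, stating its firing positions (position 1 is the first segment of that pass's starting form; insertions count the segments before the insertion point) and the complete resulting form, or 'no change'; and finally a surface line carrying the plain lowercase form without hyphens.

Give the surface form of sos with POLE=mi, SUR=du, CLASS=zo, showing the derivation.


underlying: sos-de-no-of
1. o, u -> 0 / V _: fires at position(s) 8: sosdenof
surface: sosdenof


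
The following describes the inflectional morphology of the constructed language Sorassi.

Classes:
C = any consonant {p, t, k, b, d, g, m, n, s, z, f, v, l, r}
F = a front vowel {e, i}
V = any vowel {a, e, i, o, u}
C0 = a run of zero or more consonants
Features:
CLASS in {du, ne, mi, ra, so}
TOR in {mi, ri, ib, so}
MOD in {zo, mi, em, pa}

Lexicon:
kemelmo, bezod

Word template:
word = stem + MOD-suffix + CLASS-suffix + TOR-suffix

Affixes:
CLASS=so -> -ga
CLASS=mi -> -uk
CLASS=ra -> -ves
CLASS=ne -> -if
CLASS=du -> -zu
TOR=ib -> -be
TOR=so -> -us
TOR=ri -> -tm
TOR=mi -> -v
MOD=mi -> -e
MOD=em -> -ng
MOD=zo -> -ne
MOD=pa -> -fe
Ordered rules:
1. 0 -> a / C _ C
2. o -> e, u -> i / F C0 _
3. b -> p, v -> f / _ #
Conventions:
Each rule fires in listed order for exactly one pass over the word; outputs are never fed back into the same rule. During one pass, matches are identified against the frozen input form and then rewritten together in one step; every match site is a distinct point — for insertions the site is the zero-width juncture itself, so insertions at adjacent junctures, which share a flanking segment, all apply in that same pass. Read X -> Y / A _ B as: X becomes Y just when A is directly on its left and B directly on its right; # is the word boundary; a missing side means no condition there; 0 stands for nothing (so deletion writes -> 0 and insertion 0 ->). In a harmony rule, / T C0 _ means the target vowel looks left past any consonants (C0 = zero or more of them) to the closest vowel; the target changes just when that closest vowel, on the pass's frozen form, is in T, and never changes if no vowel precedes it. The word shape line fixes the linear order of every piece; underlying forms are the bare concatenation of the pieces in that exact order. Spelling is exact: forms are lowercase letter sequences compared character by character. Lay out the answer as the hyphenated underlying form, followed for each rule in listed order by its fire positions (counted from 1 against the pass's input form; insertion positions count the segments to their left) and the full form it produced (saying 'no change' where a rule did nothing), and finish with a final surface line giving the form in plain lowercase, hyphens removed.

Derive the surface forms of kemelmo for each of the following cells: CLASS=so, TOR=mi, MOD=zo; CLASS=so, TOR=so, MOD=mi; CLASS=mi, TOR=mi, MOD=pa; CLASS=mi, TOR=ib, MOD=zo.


cell CLASS=so, TOR=mi, MOD=zo:
underlying: kemelmo-ne-ga-v
1. 0 -> a / C _ C: inserts after position(s) 5: kemelamonegav
2. o -> e, u -> i / F C0 _: no change
3. b -> p, v -> f / _ #: fires at position(s) 13: kemelamonegaf
surface: kemelamonegaf

cell CLASS=so, TOR=so, MOD=mi:
underlying: kemelmo-e-ga-us
1. 0 -> a / C _ C: inserts after position(s) 5: kemelamoegaus
2. o -> e, u -> i / F C0 _: no change
3. b -> p, v -> f / _ #: no change
surface: kemelamoegaus

cell CLASS=mi, TOR=mi, MOD=pa:
underlying: kemelmo-fe-uk-v
1. 0 -> a / C _ C: inserts after position(s) 5, 11: kemelamofeukav
2. o -> e, u -> i / F C0 _: fires at position(s) 11: kemelamofeikav
3. b -> p, v -> f / _ #: fires at position(s) 14: kemelamofeikaf
surface: kemelamofeikaf

cell CLASS=mi, TOR=ib, MOD=zo:
underlying: kemelmo-ne-uk-be
1. 0 -> a / C _ C: inserts after position(s) 5, 11: kemelamoneukabe
2. o -> e, u -> i / F C0 _: fires at position(s) 11: kemelamoneikabe
3. b -> p, v -> f / _ #: no change
surface: kemelamoneikabe


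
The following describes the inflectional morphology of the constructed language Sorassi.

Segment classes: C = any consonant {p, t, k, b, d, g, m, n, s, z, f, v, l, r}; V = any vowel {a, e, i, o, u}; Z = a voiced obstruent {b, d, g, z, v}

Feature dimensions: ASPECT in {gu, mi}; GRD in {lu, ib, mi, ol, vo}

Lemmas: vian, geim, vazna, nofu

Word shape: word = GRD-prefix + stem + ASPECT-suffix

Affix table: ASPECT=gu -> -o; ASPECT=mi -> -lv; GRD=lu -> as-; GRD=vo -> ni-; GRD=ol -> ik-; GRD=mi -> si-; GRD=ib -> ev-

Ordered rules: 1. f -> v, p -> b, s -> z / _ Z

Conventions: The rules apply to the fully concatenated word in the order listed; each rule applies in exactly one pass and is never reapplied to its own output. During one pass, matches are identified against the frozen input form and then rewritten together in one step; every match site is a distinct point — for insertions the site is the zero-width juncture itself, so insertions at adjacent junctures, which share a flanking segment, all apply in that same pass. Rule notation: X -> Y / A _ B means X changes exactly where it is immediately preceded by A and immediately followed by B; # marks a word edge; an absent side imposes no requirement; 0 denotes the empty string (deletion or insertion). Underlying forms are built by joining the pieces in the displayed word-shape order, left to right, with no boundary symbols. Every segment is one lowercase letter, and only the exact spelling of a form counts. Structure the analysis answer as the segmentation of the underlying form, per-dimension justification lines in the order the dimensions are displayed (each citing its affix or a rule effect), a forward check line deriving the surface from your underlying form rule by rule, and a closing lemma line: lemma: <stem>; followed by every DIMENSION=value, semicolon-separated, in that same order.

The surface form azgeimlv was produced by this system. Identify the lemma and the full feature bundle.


underlying: as-geim-lv
ASPECT=mi - signalled by the affix -lv
GRD=lu - signalled by the affix as-
check: asgeimlv -> azgeimlv
lemma: geim; ASPECT=mi; GRD=lu


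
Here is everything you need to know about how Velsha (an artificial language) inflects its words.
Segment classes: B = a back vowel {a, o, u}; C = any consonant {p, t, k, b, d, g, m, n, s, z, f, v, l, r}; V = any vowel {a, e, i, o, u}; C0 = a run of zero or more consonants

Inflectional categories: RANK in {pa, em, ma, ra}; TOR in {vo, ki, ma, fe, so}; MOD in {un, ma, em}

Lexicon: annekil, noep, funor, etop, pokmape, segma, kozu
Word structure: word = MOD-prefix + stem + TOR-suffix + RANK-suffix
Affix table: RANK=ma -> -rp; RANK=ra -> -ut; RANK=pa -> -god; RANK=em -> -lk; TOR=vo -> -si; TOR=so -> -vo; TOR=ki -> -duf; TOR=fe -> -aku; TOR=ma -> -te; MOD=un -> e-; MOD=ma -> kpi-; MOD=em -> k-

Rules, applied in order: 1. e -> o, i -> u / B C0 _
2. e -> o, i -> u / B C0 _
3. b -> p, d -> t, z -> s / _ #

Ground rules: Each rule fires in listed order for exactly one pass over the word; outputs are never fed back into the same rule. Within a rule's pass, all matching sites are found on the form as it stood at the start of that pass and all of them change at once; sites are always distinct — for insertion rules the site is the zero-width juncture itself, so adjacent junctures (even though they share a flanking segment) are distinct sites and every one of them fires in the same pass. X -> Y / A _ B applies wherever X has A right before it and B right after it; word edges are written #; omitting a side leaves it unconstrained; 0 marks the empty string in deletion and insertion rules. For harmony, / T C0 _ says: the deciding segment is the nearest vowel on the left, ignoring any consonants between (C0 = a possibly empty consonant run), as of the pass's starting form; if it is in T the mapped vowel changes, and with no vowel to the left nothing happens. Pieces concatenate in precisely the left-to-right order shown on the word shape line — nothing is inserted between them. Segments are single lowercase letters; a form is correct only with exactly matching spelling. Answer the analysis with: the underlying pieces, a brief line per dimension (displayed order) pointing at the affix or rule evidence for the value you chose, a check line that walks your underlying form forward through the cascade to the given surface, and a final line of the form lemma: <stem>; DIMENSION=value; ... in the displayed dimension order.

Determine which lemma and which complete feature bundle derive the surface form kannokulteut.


underlying: k-annekil-te-ut
RANK=ra - signalled by the affix -ut
TOR=ma - signalled by the affix -te
MOD=em - signalled by the affix k-
check: kannekilteut -> kannokilteut -> kannokulteut -> kannokulteut
lemma: annekil; RANK=ra; TOR=ma; MOD=em


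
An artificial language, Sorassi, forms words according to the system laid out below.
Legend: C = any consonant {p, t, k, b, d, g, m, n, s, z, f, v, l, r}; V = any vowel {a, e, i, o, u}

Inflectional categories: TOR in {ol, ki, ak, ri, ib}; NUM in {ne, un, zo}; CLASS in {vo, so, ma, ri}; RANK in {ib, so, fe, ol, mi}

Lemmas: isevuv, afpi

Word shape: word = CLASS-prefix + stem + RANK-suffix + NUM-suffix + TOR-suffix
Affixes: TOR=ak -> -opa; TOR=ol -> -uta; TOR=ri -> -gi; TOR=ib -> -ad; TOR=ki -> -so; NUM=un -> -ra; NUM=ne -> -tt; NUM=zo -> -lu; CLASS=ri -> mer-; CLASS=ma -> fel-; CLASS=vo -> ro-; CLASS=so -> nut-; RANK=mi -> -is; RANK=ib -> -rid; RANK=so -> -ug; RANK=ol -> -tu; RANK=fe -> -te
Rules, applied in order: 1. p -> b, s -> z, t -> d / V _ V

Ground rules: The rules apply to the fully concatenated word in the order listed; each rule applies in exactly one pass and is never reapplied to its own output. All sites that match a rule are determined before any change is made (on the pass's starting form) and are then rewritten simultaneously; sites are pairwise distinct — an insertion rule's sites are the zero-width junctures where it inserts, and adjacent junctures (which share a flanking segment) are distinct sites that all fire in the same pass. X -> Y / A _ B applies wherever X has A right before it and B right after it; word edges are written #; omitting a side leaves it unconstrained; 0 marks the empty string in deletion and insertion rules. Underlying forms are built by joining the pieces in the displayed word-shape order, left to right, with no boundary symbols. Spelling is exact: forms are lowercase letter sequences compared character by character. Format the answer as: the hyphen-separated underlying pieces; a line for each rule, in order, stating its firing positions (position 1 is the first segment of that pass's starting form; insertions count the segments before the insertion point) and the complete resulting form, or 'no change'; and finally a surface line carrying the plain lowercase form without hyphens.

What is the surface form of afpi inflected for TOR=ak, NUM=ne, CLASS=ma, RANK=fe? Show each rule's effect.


underlying: fel-afpi-te-tt-opa
1. p -> b, s -> z, t -> d / V _ V: fires at position(s) 8, 13: felafpidettoba
surface: felafpidettoba


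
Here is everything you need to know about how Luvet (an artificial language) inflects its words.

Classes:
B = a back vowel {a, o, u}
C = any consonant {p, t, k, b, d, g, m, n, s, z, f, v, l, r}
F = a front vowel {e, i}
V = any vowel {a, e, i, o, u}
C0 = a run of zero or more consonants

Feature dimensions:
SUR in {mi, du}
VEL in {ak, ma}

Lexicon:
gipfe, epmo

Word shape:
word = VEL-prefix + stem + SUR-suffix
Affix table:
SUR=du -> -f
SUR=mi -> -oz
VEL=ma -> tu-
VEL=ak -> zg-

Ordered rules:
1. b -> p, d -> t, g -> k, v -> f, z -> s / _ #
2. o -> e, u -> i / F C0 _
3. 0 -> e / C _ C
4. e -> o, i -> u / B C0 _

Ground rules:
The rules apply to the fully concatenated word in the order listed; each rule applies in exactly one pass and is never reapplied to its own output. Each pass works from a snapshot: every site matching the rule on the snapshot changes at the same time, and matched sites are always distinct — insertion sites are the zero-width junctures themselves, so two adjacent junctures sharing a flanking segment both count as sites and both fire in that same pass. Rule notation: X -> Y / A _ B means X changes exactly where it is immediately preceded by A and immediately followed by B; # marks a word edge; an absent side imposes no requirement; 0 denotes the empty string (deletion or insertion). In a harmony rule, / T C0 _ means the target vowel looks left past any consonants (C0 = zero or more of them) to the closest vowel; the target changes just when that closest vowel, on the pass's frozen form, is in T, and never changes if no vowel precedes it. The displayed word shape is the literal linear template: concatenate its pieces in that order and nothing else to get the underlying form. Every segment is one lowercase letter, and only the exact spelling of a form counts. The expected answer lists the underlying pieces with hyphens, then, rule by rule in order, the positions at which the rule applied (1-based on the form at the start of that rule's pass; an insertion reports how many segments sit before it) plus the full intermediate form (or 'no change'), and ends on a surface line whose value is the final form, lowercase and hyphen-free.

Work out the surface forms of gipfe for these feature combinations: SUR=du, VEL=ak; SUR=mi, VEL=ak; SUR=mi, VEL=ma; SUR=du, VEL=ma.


cell SUR=du, VEL=ak:
underlying: zg-gipfe-f
1. b -> p, d -> t, g -> k, v -> f, z -> s / _ #: no change
2. o -> e, u -> i / F C0 _: no change
3. 0 -> e / C _ C: inserts after position(s) 1, 2, 5: zegegipefef
4. e -> o, i -> u / B C0 _: no change
surface: zegegipefef

cell SUR=mi, VEL=ak:
underlying: zg-gipfe-oz
1. b -> p, d -> t, g -> k, v -> f, z -> s / _ #: fires at position(s) 9: zggipfeos
2. o -> e, u -> i / F C0 _: fires at position(s) 8: zggipfees
3. 0 -> e / C _ C: inserts after position(s) 1, 2, 5: zegegipefees
4. e -> o, i -> u / B C0 _: no change
surface: zegegipefees

cell SUR=mi, VEL=ma:
underlying: tu-gipfe-oz
1. b -> p, d -> t, g -> k, v -> f, z -> s / _ #: fires at position(s) 9: tugipfeos
2. o -> e, u -> i / F C0 _: fires at position(s) 8: tugipfees
3. 0 -> e / C _ C: inserts after position(s) 5: tugipefees
4. e -> o, i -> u / B C0 _: fires at position(s) 4: tugupefees
surface: tugupefees

cell SUR=du, VEL=ma:
underlying: tu-gipfe-f
1. b -> p, d -> t, g -> k, v -> f, z -> s / _ #: no change
2. o -> e, u -> i / F C0 _: no change
3. 0 -> e / C _ C: inserts after position(s) 5: tugipefef
4. e -> o, i -> u / B C0 _: fires at position(s) 4: tugupefef
surface: tugupefef


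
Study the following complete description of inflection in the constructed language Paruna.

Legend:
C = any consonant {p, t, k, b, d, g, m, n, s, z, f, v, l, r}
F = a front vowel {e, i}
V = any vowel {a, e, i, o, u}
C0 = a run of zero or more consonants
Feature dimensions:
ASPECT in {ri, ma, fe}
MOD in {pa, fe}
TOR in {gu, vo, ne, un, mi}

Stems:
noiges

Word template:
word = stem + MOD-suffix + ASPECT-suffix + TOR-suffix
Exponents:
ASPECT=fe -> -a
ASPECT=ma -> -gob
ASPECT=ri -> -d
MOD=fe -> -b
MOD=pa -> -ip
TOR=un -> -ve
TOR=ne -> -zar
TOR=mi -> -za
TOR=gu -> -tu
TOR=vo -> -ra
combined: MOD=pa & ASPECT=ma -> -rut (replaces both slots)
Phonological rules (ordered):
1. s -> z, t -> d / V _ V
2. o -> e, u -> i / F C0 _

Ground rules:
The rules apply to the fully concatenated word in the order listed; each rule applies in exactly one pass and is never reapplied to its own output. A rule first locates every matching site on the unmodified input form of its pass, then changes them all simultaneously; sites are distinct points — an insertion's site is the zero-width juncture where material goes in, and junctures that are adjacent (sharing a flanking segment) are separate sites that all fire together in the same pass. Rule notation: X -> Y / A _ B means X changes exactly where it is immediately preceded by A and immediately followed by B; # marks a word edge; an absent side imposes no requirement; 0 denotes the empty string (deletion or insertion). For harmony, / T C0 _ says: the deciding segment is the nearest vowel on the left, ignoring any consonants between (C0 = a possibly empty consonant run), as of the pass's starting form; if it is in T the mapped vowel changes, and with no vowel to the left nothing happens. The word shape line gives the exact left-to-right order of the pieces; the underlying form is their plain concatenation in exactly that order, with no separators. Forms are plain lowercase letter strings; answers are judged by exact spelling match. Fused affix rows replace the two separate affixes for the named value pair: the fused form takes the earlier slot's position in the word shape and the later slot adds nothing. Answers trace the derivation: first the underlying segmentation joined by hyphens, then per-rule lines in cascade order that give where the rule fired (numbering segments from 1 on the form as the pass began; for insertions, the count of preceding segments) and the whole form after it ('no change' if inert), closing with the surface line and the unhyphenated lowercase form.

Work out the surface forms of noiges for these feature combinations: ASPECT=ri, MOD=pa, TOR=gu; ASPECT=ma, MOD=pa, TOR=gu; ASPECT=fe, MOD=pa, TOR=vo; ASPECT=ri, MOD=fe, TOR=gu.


cell ASPECT=ri, MOD=pa, TOR=gu:
underlying: noiges-ip-d-tu
1. s -> z, t -> d / V _ V: fires at position(s) 6: noigezipdtu
2. o -> e, u -> i / F C0 _: fires at position(s) 11: noigezipdti
surface: noigezipdti

cell ASPECT=ma, MOD=pa, TOR=gu:
underlying: noiges-rut-tu
1. s -> z, t -> d / V _ V: no change
2. o -> e, u -> i / F C0 _: fires at position(s) 8: noigesrittu
surface: noigesrittu

cell ASPECT=fe, MOD=pa, TOR=vo:
underlying: noiges-ip-a-ra
1. s -> z, t -> d / V _ V: fires at position(s) 6: noigezipara
2. o -> e, u -> i / F C0 _: no change
surface: noigezipara

cell ASPECT=ri, MOD=fe, TOR=gu:
underlying: noiges-b-d-tu
1. s -> z, t -> d / V _ V: no change
2. o -> e, u -> i / F C0 _: fires at position(s) 10: noigesbdti
surface: noigesbdti


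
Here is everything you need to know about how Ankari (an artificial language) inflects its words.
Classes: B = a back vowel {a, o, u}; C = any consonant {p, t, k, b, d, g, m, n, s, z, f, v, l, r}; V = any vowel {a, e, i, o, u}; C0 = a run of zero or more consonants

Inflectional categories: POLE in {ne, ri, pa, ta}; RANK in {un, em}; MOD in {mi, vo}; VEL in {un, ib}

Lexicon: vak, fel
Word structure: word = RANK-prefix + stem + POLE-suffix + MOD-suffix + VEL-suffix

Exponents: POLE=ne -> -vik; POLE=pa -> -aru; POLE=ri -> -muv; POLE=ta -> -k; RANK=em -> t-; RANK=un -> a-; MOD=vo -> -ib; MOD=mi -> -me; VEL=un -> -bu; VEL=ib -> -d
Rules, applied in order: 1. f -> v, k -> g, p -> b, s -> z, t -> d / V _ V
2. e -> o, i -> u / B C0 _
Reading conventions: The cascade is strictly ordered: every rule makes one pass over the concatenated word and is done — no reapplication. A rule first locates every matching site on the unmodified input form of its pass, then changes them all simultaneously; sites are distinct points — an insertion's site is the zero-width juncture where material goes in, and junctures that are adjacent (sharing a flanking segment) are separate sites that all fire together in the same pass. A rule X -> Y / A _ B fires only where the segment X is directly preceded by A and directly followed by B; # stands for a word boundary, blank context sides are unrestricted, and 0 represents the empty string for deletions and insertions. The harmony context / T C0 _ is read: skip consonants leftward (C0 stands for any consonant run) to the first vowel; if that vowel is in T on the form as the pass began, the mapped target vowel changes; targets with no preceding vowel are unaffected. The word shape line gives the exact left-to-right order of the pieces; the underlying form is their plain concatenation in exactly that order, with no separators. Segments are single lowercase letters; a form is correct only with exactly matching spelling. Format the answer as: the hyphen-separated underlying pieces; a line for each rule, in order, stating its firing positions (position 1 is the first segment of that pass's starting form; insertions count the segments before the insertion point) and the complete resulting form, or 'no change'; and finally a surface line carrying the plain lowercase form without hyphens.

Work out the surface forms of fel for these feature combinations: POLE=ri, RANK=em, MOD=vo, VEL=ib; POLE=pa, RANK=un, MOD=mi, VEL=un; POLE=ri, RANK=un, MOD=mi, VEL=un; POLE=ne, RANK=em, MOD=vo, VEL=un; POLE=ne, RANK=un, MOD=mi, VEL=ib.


cell POLE=ri, RANK=em, MOD=vo, VEL=ib:
underlying: t-fel-muv-ib-d
1. f -> v, k -> g, p -> b, s -> z, t -> d / V _ V: no change
2. e -> o, i -> u / B C0 _: fires at position(s) 8: tfelmuvubd
surface: tfelmuvubd

cell POLE=pa, RANK=un, MOD=mi, VEL=un:
underlying: a-fel-aru-me-bu
1. f -> v, k -> g, p -> b, s -> z, t -> d / V _ V: fires at position(s) 2: avelarumebu
2. e -> o, i -> u / B C0 _: fires at position(s) 3, 9: avolarumobu
surface: avolarumobu

cell POLE=ri, RANK=un, MOD=mi, VEL=un:
underlying: a-fel-muv-me-bu
1. f -> v, k -> g, p -> b, s -> z, t -> d / V _ V: fires at position(s) 2: avelmuvmebu
2. e -> o, i -> u / B C0 _: fires at position(s) 3, 9: avolmuvmobu
surface: avolmuvmobu

cell POLE=ne, RANK=em, MOD=vo, VEL=un:
underlying: t-fel-vik-ib-bu
1. f -> v, k -> g, p -> b, s -> z, t -> d / V _ V: fires at position(s) 7: tfelvigibbu
2. e -> o, i -> u / B C0 _: no change
surface: tfelvigibbu

cell POLE=ne, RANK=un, MOD=mi, VEL=ib:
underlying: a-fel-vik-me-d
1. f -> v, k -> g, p -> b, s -> z, t -> d / V _ V: fires at position(s) 2: avelvikmed
2. e -> o, i -> u / B C0 _: fires at position(s) 3: avolvikmed
surface: avolvikmed


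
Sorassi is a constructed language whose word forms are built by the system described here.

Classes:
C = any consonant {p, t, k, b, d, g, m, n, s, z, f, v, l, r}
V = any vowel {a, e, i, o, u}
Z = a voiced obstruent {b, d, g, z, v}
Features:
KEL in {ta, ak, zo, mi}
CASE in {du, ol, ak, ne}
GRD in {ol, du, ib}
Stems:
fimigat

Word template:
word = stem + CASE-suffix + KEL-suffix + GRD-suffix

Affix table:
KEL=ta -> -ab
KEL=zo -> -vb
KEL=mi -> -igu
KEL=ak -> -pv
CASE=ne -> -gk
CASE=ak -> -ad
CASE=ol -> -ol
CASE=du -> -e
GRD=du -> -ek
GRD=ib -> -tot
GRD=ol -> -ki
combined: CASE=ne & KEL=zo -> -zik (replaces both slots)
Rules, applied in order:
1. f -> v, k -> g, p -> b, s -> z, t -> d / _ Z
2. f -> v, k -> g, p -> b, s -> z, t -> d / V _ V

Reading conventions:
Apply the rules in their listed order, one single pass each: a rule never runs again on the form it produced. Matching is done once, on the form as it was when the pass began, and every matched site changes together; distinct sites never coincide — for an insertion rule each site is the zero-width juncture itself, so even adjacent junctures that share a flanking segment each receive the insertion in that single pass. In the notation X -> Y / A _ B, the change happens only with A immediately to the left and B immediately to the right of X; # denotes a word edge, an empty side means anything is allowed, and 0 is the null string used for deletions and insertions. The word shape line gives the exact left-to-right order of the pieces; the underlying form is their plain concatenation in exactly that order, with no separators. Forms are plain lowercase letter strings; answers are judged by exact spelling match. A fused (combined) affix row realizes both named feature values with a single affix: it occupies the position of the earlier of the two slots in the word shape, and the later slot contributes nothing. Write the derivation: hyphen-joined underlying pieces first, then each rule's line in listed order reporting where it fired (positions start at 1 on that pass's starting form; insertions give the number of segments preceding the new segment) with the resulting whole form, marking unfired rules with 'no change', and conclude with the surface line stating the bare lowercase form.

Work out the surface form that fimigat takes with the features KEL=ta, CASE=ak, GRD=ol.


underlying: fimigat-ad-ab-ki
1. f -> v, k -> g, p -> b, s -> z, t -> d / _ Z: no change
2. f -> v, k -> g, p -> b, s -> z, t -> d / V _ V: fires at position(s) 7: fimigadadabki
surface: fimigadadabki


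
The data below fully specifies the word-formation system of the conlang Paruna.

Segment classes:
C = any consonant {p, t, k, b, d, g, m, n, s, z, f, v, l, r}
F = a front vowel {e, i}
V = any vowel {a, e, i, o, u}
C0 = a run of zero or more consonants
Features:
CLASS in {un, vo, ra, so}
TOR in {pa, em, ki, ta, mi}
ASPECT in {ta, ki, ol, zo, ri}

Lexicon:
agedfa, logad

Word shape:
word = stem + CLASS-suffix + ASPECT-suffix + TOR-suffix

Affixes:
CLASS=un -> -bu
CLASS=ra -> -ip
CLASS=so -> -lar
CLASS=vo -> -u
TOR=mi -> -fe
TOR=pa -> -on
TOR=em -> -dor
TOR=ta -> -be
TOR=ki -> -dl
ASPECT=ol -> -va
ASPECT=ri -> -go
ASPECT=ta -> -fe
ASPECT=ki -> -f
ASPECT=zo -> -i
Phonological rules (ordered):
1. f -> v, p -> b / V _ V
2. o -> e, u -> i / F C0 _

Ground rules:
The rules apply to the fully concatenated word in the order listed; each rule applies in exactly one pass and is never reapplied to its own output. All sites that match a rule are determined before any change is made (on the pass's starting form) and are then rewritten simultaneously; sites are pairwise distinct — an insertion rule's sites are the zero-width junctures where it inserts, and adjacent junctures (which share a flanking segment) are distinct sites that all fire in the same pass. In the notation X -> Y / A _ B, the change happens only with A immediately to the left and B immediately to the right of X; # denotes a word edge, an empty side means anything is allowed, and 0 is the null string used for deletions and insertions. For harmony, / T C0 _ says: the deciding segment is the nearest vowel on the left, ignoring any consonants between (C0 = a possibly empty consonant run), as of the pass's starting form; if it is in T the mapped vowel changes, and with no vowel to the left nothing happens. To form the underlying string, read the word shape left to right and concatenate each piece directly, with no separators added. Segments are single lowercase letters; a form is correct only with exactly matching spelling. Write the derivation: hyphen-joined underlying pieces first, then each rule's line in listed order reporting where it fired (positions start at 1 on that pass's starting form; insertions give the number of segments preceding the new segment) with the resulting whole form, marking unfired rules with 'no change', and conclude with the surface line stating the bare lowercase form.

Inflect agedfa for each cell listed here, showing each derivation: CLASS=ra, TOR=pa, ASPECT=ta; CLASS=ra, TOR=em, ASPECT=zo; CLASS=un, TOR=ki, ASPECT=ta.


cell CLASS=ra, TOR=pa, ASPECT=ta:
underlying: agedfa-ip-fe-on
1. f -> v, p -> b / V _ V: no change
2. o -> e, u -> i / F C0 _: fires at position(s) 11: agedfaipfeen
surface: agedfaipfeen

cell CLASS=ra, TOR=em, ASPECT=zo:
underlying: agedfa-ip-i-dor
1. f -> v, p -> b / V _ V: fires at position(s) 8: agedfaibidor
2. o -> e, u -> i / F C0 _: fires at position(s) 11: agedfaibider
surface: agedfaibider

cell CLASS=un, TOR=ki, ASPECT=ta:
underlying: agedfa-bu-fe-dl
1. f -> v, p -> b / V _ V: fires at position(s) 9: agedfabuvedl
2. o -> e, u -> i / F C0 _: no change
surface: agedfabuvedl
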